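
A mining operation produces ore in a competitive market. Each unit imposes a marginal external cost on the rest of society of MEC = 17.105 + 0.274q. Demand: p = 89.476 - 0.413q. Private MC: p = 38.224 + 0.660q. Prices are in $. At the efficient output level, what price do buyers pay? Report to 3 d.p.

P = $79.006

Social marginal cost = private MC + MEC = 55.329 + 0.934q.
Set SMC = demand: 55.329 + 0.934q = 89.476 - 0.413q → q* = 25.3504.
Consumer price on the demand curve at q*: 89.476 − 0.413×25.3504 = 79.0063.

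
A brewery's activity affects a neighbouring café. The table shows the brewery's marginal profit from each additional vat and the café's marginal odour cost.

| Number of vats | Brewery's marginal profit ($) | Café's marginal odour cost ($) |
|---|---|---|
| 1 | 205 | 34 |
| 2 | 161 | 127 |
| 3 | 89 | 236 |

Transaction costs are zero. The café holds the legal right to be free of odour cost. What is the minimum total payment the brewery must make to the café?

$161

Efficient level: marginal profit ≥ marginal odour cost through level 2, so k* = 2.
With the café holding the right, the brewery must at least compensate total damage at k*: 34 + 127 = 161.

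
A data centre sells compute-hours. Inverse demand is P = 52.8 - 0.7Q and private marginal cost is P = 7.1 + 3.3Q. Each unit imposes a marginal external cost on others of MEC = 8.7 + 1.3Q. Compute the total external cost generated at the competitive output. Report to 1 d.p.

184.2

Market equilibrium (private): 7.1 + 3.3Q = 52.8 - 0.7Q → Q_m = 11.4250.
Total external cost = ∫₀^{Q_m} (8.7 + 1.3Q) dQ = 8.7×11.4250 + ½×1.3×11.4250² = 184.2424.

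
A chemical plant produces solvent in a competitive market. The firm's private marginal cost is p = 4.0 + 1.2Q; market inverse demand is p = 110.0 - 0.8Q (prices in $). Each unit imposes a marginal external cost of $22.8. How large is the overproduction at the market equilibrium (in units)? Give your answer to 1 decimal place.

Market equilibrium (private): 4.0 + 1.2Q = 110.0 - 0.8Q → Q_m = 53.0000.
Social marginal cost = private MC + MEC = 26.8 + 1.2Q.
Set SMC = demand: 26.8 + 1.2Q = 110.0 - 0.8Q → Q* = 41.6000.
Gap = |53.0000 − 41.6000| = 11.4000.

11.4 units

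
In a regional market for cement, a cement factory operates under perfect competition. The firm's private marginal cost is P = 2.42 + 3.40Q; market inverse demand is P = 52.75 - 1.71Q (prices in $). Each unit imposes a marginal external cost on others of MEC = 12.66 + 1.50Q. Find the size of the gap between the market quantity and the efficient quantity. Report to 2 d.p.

4.15 units

Market equilibrium (private): 2.42 + 3.40Q = 52.75 - 1.71Q → Q_m = 9.8493.
Social marginal cost = private MC + MEC = 15.08 + 4.90Q.
Set SMC = demand: 15.08 + 4.90Q = 52.75 - 1.71Q → Q* = 5.6989.
Gap = |9.8493 − 5.6989| = 4.1504.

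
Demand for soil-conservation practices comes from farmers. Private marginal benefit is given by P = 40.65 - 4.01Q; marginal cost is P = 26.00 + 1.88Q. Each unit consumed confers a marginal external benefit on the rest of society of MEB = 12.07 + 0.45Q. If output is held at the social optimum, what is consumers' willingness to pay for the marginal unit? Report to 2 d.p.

P = 20.95

Social marginal benefit = demand + MEB = 52.72 - 3.56Q.
Set SMB = MC: 52.72 - 3.56Q = 26.00 + 1.88Q → Q* = 4.9118.
Consumer price on the demand curve at Q*: 40.65 − 4.01×4.9118 = 20.9537.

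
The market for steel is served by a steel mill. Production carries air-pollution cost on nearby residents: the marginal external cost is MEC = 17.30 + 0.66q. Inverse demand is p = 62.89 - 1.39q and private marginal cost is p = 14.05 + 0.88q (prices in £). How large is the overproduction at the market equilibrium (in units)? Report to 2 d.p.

Market equilibrium (private): 14.05 + 0.88q = 62.89 - 1.39q → q_m = 21.5154.
Social marginal cost = private MC + MEC = 31.35 + 1.54q.
Set SMC = demand: 31.35 + 1.54q = 62.89 - 1.39q → q* = 10.7645.
Gap = |21.5154 − 10.7645| = 10.7509.

10.75 units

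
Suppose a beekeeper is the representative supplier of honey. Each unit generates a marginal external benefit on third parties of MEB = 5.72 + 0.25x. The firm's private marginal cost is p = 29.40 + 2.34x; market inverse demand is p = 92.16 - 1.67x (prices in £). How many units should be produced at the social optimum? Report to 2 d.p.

x* = 18.21

Social marginal cost = private MC − MEB = 23.68 + 2.09x.
Set SMC = demand: 23.68 + 2.09x = 92.16 - 1.67x → x* = 18.2128.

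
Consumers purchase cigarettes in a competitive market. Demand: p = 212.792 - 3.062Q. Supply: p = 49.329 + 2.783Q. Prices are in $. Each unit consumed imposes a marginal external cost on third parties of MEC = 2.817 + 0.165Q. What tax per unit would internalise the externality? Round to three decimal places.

tax = $7.227 per unit

Social marginal benefit = demand − MEC = 209.975 - 3.227Q.
Set SMB = MC: 209.975 - 3.227Q = 49.329 + 2.783Q → Q* = 26.7298.
The Pigouvian tax equals MEC at Q*: 2.817 + 0.165×26.7298 = 7.2274.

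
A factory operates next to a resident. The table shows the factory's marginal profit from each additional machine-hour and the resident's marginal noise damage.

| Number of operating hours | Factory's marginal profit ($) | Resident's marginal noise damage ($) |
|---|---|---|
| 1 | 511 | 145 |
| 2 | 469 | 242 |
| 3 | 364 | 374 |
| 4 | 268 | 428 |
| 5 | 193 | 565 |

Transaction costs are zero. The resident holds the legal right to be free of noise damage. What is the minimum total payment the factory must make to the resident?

Efficient level: marginal profit ≥ marginal noise damage through level 2, so k* = 2.
With the resident holding the right, the factory must at least compensate total damage at k*: 145 + 242 = 387.

$387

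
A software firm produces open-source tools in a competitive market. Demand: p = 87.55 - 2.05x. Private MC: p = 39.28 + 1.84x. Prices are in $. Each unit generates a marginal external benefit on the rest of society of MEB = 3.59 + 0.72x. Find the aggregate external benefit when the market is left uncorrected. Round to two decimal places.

Market equilibrium (private): 39.28 + 1.84x = 87.55 - 2.05x → x_m = 12.4087.
Total external benefit = ∫₀^{x_m} (3.59 + 0.72x) dx = 3.59×12.4087 + ½×0.72×12.4087² = 99.9785.

$99.98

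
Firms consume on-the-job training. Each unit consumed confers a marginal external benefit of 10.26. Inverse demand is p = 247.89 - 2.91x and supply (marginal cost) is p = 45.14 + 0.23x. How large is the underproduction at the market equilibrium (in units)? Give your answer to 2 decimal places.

3.27 units

Market equilibrium (private): 45.14 + 0.23x = 247.89 - 2.91x → x_m = 64.5701.
Social marginal benefit = demand + MEB = 258.15 - 2.91x.
Set SMB = MC: 258.15 - 2.91x = 45.14 + 0.23x → x* = 67.8376.
Gap = |64.5701 − 67.8376| = 3.2675.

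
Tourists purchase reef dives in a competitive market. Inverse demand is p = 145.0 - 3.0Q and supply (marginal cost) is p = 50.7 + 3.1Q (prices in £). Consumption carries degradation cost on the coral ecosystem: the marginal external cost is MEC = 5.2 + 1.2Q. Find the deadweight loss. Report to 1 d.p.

DWL = £38.6

Market equilibrium (private): 50.7 + 3.1Q = 145.0 - 3.0Q → Q_m = 15.4590.
Social marginal benefit = demand − MEC = 139.8 - 4.2Q.
Set SMB = MC: 139.8 - 4.2Q = 50.7 + 3.1Q → Q* = 12.2055.
Between Q* and Q_m the wedge MC − SMB runs linearly from 0 to MEC(Q_m), so the loss is a triangle.
DWL = ½ × 3.2535 × 23.7508 = 38.6366.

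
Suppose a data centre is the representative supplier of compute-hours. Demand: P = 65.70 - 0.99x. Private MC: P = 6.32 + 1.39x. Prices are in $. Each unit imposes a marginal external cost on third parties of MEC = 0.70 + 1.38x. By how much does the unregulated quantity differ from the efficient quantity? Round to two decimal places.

9.34 units

Market equilibrium (private): 6.32 + 1.39x = 65.70 - 0.99x → x_m = 24.9496.
Social marginal cost = private MC + MEC = 7.02 + 2.77x.
Set SMC = demand: 7.02 + 2.77x = 65.70 - 0.99x → x* = 15.6064.
Gap = |24.9496 − 15.6064| = 9.3432.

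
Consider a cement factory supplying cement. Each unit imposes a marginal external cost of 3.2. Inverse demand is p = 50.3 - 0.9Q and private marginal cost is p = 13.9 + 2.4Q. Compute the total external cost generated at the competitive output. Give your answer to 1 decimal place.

35.3

Market equilibrium (private): 13.9 + 2.4Q = 50.3 - 0.9Q → Q_m = 11.0303.
Total external cost = MEC × Q_m = 3.2 × 11.0303 = 35.2970.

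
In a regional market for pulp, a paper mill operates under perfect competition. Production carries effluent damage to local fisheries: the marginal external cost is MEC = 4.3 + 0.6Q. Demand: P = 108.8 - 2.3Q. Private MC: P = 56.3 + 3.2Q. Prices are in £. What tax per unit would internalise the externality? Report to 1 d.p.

tax = £9.0 per unit

Social marginal cost = private MC + MEC = 60.6 + 3.8Q.
Set SMC = demand: 60.6 + 3.8Q = 108.8 - 2.3Q → Q* = 7.9016.
The Pigouvian tax equals MEC at Q*: 4.3 + 0.6×7.9016 = 9.0410.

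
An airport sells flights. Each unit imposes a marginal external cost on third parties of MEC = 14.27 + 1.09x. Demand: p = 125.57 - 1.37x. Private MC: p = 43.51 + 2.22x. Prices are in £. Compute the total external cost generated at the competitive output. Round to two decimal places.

Market equilibrium (private): 43.51 + 2.22x = 125.57 - 1.37x → x_m = 22.8579.
Total external cost = ∫₀^{x_m} (14.27 + 1.09x) dx = 14.27×22.8579 + ½×1.09×22.8579² = 610.9358.

£610.94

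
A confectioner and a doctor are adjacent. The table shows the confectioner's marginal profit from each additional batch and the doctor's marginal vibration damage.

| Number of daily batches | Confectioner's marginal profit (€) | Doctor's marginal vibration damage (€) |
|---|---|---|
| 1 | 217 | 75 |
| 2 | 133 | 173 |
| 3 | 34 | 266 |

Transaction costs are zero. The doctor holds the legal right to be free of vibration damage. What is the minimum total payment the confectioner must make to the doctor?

Efficient level: marginal profit ≥ marginal vibration damage through level 1, so k* = 1.
With the doctor holding the right, the confectioner must at least compensate total damage at k*: 75 = 75.

€75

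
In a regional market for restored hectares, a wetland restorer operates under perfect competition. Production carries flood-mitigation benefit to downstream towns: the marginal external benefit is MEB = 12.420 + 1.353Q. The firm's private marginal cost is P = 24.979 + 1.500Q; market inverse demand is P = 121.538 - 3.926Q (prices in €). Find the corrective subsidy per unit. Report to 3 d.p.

subsidy = €48.621 per unit

Social marginal cost = private MC − MEB = 12.559 + 0.147Q.
Set SMC = demand: 12.559 + 0.147Q = 121.538 - 3.926Q → Q* = 26.7564.
The Pigouvian subsidy equals MEB at Q*: 12.420 + 1.353×26.7564 = 48.6214.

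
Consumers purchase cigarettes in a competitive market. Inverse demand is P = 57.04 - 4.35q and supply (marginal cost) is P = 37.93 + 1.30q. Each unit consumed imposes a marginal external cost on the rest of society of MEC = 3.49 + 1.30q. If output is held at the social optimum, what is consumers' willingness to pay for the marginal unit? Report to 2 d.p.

P = 47.26

Social marginal benefit = demand − MEC = 53.55 - 5.65q.
Set SMB = MC: 53.55 - 5.65q = 37.93 + 1.30q → q* = 2.2475.
Consumer price on the demand curve at q*: 57.04 − 4.35×2.2475 = 47.2634.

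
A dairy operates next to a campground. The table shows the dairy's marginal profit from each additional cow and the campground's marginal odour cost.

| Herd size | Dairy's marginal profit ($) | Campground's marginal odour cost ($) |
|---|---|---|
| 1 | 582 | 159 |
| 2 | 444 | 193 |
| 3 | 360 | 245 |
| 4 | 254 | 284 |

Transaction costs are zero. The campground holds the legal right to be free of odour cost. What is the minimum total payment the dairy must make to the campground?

$597

Efficient level: marginal profit ≥ marginal odour cost through level 3, so k* = 3.
With the campground holding the right, the dairy must at least compensate total damage at k*: 159 + 193 + 245 = 597.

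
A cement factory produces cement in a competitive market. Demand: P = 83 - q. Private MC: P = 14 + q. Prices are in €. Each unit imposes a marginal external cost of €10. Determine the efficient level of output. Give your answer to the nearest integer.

q* = 30

Social marginal cost = private MC + MEC = 24 + q.
Set SMC = demand: 24 + q = 83 - q → q* = 29.5000.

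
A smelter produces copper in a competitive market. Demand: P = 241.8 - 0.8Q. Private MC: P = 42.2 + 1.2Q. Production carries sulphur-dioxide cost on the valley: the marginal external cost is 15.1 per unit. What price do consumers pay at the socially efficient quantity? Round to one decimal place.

P = 168.0

Social marginal cost = private MC + MEC = 57.3 + 1.2Q.
Set SMC = demand: 57.3 + 1.2Q = 241.8 - 0.8Q → Q* = 92.2500.
Consumer price on the demand curve at Q*: 241.8 − 0.8×92.2500 = 168.0000.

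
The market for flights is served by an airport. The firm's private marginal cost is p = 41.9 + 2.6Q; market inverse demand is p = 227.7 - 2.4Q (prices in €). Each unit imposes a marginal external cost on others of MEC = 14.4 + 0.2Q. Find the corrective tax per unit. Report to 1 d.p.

Social marginal cost = private MC + MEC = 56.3 + 2.8Q.
Set SMC = demand: 56.3 + 2.8Q = 227.7 - 2.4Q → Q* = 32.9615.
The Pigouvian tax equals MEC at Q*: 14.4 + 0.2×32.9615 = 20.9923.

tax = €21.0 per unit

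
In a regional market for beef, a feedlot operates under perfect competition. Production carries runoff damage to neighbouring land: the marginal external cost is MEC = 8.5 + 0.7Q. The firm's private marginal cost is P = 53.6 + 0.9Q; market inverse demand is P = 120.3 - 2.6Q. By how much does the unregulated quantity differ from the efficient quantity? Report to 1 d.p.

5.2 units

Market equilibrium (private): 53.6 + 0.9Q = 120.3 - 2.6Q → Q_m = 19.0571.
Social marginal cost = private MC + MEC = 62.1 + 1.6Q.
Set SMC = demand: 62.1 + 1.6Q = 120.3 - 2.6Q → Q* = 13.8571.
Gap = |19.0571 − 13.8571| = 5.2000.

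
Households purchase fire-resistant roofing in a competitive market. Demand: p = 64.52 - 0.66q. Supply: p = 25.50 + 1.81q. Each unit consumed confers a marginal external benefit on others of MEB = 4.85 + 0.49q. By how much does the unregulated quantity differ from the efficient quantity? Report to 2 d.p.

Market equilibrium (private): 25.50 + 1.81q = 64.52 - 0.66q → q_m = 15.7976.
Social marginal benefit = demand + MEB = 69.37 - 0.17q.
Set SMB = MC: 69.37 - 0.17q = 25.50 + 1.81q → q* = 22.1566.
Gap = |15.7976 − 22.1566| = 6.3590.

6.36 units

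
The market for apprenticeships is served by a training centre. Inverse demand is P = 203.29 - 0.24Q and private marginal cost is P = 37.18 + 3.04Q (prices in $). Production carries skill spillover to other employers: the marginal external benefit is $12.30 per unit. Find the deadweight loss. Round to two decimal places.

DWL = $23.06

Market equilibrium (private): 37.18 + 3.04Q = 203.29 - 0.24Q → Q_m = 50.6433.
Social marginal cost = private MC − MEB = 24.88 + 3.04Q.
Set SMC = demand: 24.88 + 3.04Q = 203.29 - 0.24Q → Q* = 54.3933.
The loss is the area between SMC and demand from Q* to Q_m; with linear curves that's a triangle of height MEB(Q_m).
DWL = ½ × 3.7500 × 12.3000 = 23.0625.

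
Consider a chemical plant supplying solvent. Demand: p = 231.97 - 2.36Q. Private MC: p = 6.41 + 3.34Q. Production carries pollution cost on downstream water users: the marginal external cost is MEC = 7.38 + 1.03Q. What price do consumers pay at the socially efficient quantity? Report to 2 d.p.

Social marginal cost = private MC + MEC = 13.79 + 4.37Q.
Set SMC = demand: 13.79 + 4.37Q = 231.97 - 2.36Q → Q* = 32.4190.
Consumer price on the demand curve at Q*: 231.97 − 2.36×32.4190 = 155.4612.

P = 155.46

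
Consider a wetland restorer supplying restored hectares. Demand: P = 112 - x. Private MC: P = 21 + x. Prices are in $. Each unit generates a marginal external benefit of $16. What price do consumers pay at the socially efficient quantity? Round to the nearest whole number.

P = $59

Social marginal cost = private MC − MEB = 5 + x.
Set SMC = demand: 5 + x = 112 - x → x* = 53.5000.
Consumer price on the demand curve at x*: 112 − 1×53.5000 = 58.5000.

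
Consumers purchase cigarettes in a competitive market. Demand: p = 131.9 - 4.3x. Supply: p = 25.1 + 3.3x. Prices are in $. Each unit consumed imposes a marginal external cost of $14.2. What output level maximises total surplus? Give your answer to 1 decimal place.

Social marginal benefit = demand − MEC = 117.7 - 4.3x.
Set SMB = MC: 117.7 - 4.3x = 25.1 + 3.3x → x* = 12.1842.

x* = 12.2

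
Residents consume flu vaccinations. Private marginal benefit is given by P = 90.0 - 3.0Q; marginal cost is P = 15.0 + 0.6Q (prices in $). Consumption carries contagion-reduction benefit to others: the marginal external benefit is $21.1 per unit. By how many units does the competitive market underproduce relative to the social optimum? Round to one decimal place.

Market equilibrium (private): 15.0 + 0.6Q = 90.0 - 3.0Q → Q_m = 20.8333.
Social marginal benefit = demand + MEB = 111.1 - 3.0Q.
Set SMB = MC: 111.1 - 3.0Q = 15.0 + 0.6Q → Q* = 26.6944.
Gap = |20.8333 − 26.6944| = 5.8611.

5.9 units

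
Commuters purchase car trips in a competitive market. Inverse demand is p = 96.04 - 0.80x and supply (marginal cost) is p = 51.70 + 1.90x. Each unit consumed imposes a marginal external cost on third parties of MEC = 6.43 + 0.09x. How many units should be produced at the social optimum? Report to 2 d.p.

Social marginal benefit = demand − MEC = 89.61 - 0.89x.
Set SMB = MC: 89.61 - 0.89x = 51.70 + 1.90x → x* = 13.5878.

x* = 13.59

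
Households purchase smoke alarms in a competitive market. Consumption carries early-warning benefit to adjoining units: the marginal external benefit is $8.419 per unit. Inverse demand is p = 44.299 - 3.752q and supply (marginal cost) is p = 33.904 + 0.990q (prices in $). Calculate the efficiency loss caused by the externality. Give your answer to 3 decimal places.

DWL = $7.474

Market equilibrium (private): 33.904 + 0.990q = 44.299 - 3.752q → q_m = 2.1921.
Social marginal benefit = demand + MEB = 52.718 - 3.752q.
Set SMB = MC: 52.718 - 3.752q = 33.904 + 0.990q → q* = 3.9675.
The loss is the area between SMB and MC from q* to q_m; with linear curves that's a triangle of height MEB(q_m).
DWL = ½ × 1.7754 × 8.4190 = 7.4735.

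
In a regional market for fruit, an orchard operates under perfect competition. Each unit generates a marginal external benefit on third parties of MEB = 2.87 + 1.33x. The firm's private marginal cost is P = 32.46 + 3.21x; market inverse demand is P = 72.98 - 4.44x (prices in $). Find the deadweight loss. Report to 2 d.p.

Market equilibrium (private): 32.46 + 3.21x = 72.98 - 4.44x → x_m = 5.2967.
Social marginal cost = private MC − MEB = 29.59 + 1.88x.
Set SMC = demand: 29.59 + 1.88x = 72.98 - 4.44x → x* = 6.8655.
The welfare-loss triangle has base |x_m − x*| and height MEB(x_m) (the vertical gap between SMC and demand is zero at x* and MEB at x_m).
DWL = ½ × 1.5688 × 9.9147 = 7.7771.

DWL = $7.78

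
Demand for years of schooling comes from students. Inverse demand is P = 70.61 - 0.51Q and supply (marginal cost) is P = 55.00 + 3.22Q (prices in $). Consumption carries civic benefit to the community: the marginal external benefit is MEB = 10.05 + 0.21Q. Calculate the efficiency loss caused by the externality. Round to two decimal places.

DWL = $16.97

Market equilibrium (private): 55.00 + 3.22Q = 70.61 - 0.51Q → Q_m = 4.1850.
Social marginal benefit = demand + MEB = 80.66 - 0.30Q.
Set SMB = MC: 80.66 - 0.30Q = 55.00 + 3.22Q → Q* = 7.2898.
Between Q* and Q_m the wedge SMB − MC runs linearly from 0 to MEB(Q_m), so the loss is a triangle.
DWL = ½ × 3.1048 × 10.9288 = 16.9659.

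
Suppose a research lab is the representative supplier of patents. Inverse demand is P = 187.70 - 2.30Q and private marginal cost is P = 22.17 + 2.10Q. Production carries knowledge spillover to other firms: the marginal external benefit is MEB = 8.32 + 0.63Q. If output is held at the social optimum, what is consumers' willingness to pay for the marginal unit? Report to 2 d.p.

Social marginal cost = private MC − MEB = 13.85 + 1.47Q.
Set SMC = demand: 13.85 + 1.47Q = 187.70 - 2.30Q → Q* = 46.1141.
Consumer price on the demand curve at Q*: 187.70 − 2.30×46.1141 = 81.6376.

P = 81.64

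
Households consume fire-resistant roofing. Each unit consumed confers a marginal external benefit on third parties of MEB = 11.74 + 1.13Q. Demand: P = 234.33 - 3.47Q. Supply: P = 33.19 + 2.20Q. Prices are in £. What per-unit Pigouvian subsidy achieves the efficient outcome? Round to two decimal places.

subsidy = £64.73 per unit

Social marginal benefit = demand + MEB = 246.07 - 2.34Q.
Set SMB = MC: 246.07 - 2.34Q = 33.19 + 2.20Q → Q* = 46.8899.
The Pigouvian subsidy equals MEB at Q*: 11.74 + 1.13×46.8899 = 64.7256.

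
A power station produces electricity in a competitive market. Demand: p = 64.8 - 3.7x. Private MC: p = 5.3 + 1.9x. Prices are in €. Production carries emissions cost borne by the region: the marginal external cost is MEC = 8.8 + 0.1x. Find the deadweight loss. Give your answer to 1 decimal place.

Market equilibrium (private): 5.3 + 1.9x = 64.8 - 3.7x → x_m = 10.6250.
Social marginal cost = private MC + MEC = 14.1 + 2.0x.
Set SMC = demand: 14.1 + 2.0x = 64.8 - 3.7x → x* = 8.8947.
Height of the DWL triangle at x_m is SMC(x_m) − demand(x_m) = MEC(x_m) = 9.8625.
DWL = ½ × 1.7303 × 9.8625 = 8.5325.

DWL = €8.5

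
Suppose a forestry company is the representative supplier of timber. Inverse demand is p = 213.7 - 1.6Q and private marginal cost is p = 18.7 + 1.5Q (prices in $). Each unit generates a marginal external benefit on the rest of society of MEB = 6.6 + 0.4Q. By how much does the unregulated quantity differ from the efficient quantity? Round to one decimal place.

11.8 units

Market equilibrium (private): 18.7 + 1.5Q = 213.7 - 1.6Q → Q_m = 62.9032.
Social marginal cost = private MC − MEB = 12.1 + 1.1Q.
Set SMC = demand: 12.1 + 1.1Q = 213.7 - 1.6Q → Q* = 74.6667.
Gap = |62.9032 − 74.6667| = 11.7635.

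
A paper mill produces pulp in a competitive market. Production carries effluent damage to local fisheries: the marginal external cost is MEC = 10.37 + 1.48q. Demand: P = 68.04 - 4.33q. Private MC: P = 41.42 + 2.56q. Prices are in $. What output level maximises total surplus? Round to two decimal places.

Social marginal cost = private MC + MEC = 51.79 + 4.04q.
Set SMC = demand: 51.79 + 4.04q = 68.04 - 4.33q → q* = 1.9415.

q* = 1.94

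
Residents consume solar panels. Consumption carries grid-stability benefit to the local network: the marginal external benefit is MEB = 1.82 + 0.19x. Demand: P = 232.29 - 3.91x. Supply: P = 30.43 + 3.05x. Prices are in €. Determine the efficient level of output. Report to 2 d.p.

x* = 30.09

Social marginal benefit = demand + MEB = 234.11 - 3.72x.
Set SMB = MC: 234.11 - 3.72x = 30.43 + 3.05x → x* = 30.0857.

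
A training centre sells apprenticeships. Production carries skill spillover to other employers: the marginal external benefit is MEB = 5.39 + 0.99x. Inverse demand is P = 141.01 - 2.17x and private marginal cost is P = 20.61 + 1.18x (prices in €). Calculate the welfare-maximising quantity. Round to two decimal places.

x* = 53.30

Social marginal cost = private MC − MEB = 15.22 + 0.19x.
Set SMC = demand: 15.22 + 0.19x = 141.01 - 2.17x → x* = 53.3008.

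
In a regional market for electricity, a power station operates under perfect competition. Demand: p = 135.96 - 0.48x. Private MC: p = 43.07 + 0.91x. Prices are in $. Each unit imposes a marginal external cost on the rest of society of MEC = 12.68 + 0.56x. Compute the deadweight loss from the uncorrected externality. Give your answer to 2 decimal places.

DWL = $643.68

Market equilibrium (private): 43.07 + 0.91x = 135.96 - 0.48x → x_m = 66.8273.
Social marginal cost = private MC + MEC = 55.75 + 1.47x.
Set SMC = demand: 55.75 + 1.47x = 135.96 - 0.48x → x* = 41.1333.
Height of the DWL triangle at x_m is SMC(x_m) − demand(x_m) = MEC(x_m) = 50.1033.
DWL = ½ × 25.6940 × 50.1033 = 643.6771.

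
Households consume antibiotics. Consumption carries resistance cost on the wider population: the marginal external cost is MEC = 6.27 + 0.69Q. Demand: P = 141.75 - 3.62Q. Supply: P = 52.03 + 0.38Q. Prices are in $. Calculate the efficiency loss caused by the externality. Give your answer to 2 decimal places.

DWL = $50.42

Market equilibrium (private): 52.03 + 0.38Q = 141.75 - 3.62Q → Q_m = 22.4300.
Social marginal benefit = demand − MEC = 135.48 - 4.31Q.
Set SMB = MC: 135.48 - 4.31Q = 52.03 + 0.38Q → Q* = 17.7932.
Between Q* and Q_m the wedge MC − SMB runs linearly from 0 to MEC(Q_m), so the loss is a triangle.
DWL = ½ × 4.6368 × 21.7467 = 50.4175.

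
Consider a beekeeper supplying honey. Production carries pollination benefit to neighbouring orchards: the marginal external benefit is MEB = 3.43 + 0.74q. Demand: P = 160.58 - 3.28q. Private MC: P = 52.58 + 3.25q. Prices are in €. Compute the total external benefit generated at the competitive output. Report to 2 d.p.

Market equilibrium (private): 52.58 + 3.25q = 160.58 - 3.28q → q_m = 16.5391.
Total external benefit = ∫₀^{q_m} (3.43 + 0.74q) dq = 3.43×16.5391 + ½×0.74×16.5391² = 157.9396.

€157.94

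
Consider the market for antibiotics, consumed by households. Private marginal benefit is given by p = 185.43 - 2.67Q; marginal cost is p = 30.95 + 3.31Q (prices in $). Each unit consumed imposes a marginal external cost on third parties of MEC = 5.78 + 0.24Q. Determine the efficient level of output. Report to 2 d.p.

Q* = 23.91

Social marginal benefit = demand − MEC = 179.65 - 2.91Q.
Set SMB = MC: 179.65 - 2.91Q = 30.95 + 3.31Q → Q* = 23.9068.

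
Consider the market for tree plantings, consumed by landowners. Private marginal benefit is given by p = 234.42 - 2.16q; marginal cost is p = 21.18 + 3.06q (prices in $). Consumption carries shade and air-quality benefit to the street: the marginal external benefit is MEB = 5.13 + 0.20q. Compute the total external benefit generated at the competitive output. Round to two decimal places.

$376.44

Market equilibrium (private): 21.18 + 3.06q = 234.42 - 2.16q → q_m = 40.8506.
Total external benefit = ∫₀^{q_m} (5.13 + 0.20q) dq = 5.13×40.8506 + ½×0.20×40.8506² = 376.4407.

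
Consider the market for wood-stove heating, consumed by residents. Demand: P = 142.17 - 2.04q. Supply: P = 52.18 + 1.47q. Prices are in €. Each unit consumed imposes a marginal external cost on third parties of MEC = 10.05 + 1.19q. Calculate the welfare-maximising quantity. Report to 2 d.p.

Social marginal benefit = demand − MEC = 132.12 - 3.23q.
Set SMB = MC: 132.12 - 3.23q = 52.18 + 1.47q → q* = 17.0085.

q* = 17.01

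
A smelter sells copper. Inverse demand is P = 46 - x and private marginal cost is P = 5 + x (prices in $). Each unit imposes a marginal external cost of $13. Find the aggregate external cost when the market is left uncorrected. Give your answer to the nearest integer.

Market equilibrium (private): 5 + x = 46 - x → x_m = 20.5000.
Total external cost = MEC × x_m = 13 × 20.5000 = 266.5000.

$267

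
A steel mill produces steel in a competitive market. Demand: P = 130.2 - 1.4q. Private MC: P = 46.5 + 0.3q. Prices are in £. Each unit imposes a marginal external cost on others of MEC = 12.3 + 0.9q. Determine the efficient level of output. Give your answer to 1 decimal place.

q* = 27.5

Social marginal cost = private MC + MEC = 58.8 + 1.2q.
Set SMC = demand: 58.8 + 1.2q = 130.2 - 1.4q → q* = 27.4615.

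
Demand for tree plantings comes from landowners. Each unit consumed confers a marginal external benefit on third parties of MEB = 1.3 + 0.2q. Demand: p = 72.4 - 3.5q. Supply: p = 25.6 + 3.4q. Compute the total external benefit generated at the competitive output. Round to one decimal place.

Market equilibrium (private): 25.6 + 3.4q = 72.4 - 3.5q → q_m = 6.7826.
Total external benefit = ∫₀^{q_m} (1.3 + 0.2q) dq = 1.3×6.7826 + ½×0.2×6.7826² = 13.4177.

13.4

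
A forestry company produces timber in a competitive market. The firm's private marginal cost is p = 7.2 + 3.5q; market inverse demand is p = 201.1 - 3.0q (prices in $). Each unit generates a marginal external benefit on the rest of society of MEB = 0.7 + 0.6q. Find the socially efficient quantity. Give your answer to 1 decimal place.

Social marginal cost = private MC − MEB = 6.5 + 2.9q.
Set SMC = demand: 6.5 + 2.9q = 201.1 - 3.0q → q* = 32.9831.

q* = 33.0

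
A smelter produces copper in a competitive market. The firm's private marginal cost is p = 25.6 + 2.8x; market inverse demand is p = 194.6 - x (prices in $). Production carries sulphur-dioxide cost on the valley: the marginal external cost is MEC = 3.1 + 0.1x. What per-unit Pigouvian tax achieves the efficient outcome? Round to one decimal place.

Social marginal cost = private MC + MEC = 28.7 + 2.9x.
Set SMC = demand: 28.7 + 2.9x = 194.6 - x → x* = 42.5385.
The Pigouvian tax equals MEC at x*: 3.1 + 0.1×42.5385 = 7.3539.

tax = $7.4 per unit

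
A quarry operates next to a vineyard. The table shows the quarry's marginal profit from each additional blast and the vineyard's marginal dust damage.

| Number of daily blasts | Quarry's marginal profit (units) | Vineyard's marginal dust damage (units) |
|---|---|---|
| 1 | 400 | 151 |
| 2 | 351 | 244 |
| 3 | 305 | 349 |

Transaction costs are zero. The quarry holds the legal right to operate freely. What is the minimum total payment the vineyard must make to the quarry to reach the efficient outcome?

Left alone the quarry would choose level 3 (marginal profit stays positive).
Efficient level: k* = 2 (marginal profit ≥ marginal dust damage through 2).
The vineyard must at least cover the quarry's forgone profit from cutting 3→2: 305 = 305.

305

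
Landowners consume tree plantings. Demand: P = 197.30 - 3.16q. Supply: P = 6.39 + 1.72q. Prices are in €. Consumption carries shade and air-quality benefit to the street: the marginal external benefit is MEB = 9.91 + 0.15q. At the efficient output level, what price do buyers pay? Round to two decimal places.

Social marginal benefit = demand + MEB = 207.21 - 3.01q.
Set SMB = MC: 207.21 - 3.01q = 6.39 + 1.72q → q* = 42.4567.
Consumer price on the demand curve at q*: 197.30 − 3.16×42.4567 = 63.1368.

P = €63.14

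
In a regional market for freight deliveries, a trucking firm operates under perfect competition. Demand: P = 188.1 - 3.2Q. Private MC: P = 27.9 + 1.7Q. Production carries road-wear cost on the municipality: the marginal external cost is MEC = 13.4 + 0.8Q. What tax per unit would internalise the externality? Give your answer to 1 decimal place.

Social marginal cost = private MC + MEC = 41.3 + 2.5Q.
Set SMC = demand: 41.3 + 2.5Q = 188.1 - 3.2Q → Q* = 25.7544.
The Pigouvian tax equals MEC at Q*: 13.4 + 0.8×25.7544 = 34.0035.

tax = 34.0 per unit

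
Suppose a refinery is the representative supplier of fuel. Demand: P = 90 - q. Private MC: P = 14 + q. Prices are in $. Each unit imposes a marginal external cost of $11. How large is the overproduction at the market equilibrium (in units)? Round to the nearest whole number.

Market equilibrium (private): 14 + q = 90 - q → q_m = 38.0000.
Social marginal cost = private MC + MEC = 25 + q.
Set SMC = demand: 25 + q = 90 - q → q* = 32.5000.
Gap = |38.0000 − 32.5000| = 5.5000.

6 units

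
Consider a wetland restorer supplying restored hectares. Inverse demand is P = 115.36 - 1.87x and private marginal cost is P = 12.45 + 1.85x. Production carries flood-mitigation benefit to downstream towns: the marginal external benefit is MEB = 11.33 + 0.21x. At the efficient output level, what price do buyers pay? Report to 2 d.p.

Social marginal cost = private MC − MEB = 1.12 + 1.64x.
Set SMC = demand: 1.12 + 1.64x = 115.36 - 1.87x → x* = 32.5470.
Consumer price on the demand curve at x*: 115.36 − 1.87×32.5470 = 54.4971.

P = 54.50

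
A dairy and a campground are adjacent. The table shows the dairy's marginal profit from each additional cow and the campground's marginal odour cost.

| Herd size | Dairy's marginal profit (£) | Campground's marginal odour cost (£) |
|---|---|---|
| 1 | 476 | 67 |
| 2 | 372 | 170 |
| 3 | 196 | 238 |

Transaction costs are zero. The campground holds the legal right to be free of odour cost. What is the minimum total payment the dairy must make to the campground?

Efficient level: marginal profit ≥ marginal odour cost through level 2, so k* = 2.
With the campground holding the right, the dairy must at least compensate total damage at k*: 67 + 170 = 237.

£237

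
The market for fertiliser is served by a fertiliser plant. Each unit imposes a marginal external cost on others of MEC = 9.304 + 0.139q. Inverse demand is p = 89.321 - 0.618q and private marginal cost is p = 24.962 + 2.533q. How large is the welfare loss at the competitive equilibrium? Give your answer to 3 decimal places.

Market equilibrium (private): 24.962 + 2.533q = 89.321 - 0.618q → q_m = 20.4249.
Social marginal cost = private MC + MEC = 34.266 + 2.672q.
Set SMC = demand: 34.266 + 2.672q = 89.321 - 0.618q → q* = 16.7340.
Between q* and q_m the wedge SMC − demand runs linearly from 0 to MEC(q_m), so the loss is a triangle.
DWL = ½ × 3.6909 × 12.1431 = 22.4095.

DWL = 22.409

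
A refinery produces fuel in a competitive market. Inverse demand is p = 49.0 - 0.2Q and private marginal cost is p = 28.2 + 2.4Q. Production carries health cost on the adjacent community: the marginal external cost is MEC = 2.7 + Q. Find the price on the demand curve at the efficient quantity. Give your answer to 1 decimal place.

P = 48.0

Social marginal cost = private MC + MEC = 30.9 + 3.4Q.
Set SMC = demand: 30.9 + 3.4Q = 49.0 - 0.2Q → Q* = 5.0278.
Consumer price on the demand curve at Q*: 49.0 − 0.2×5.0278 = 47.9944.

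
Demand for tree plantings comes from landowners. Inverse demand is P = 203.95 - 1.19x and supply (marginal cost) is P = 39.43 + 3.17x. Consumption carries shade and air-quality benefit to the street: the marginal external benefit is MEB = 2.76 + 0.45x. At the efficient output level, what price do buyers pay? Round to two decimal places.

P = 153.04

Social marginal benefit = demand + MEB = 206.71 - 0.74x.
Set SMB = MC: 206.71 - 0.74x = 39.43 + 3.17x → x* = 42.7826.
Consumer price on the demand curve at x*: 203.95 − 1.19×42.7826 = 153.0387.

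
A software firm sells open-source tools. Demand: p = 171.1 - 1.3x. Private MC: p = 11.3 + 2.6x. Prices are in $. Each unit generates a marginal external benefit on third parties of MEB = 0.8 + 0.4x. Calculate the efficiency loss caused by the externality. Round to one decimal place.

Market equilibrium (private): 11.3 + 2.6x = 171.1 - 1.3x → x_m = 40.9744.
Social marginal cost = private MC − MEB = 10.5 + 2.2x.
Set SMC = demand: 10.5 + 2.2x = 171.1 - 1.3x → x* = 45.8857.
The loss is the area between SMC and demand from x* to x_m; with linear curves that's a triangle of height MEB(x_m).
DWL = ½ × 4.9113 × 17.1897 = 42.2119.

DWL = $42.2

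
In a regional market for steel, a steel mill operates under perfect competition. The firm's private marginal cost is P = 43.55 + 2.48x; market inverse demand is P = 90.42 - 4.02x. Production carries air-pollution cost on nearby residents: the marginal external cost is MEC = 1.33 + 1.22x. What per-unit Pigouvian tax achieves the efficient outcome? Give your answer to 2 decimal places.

Social marginal cost = private MC + MEC = 44.88 + 3.70x.
Set SMC = demand: 44.88 + 3.70x = 90.42 - 4.02x → x* = 5.8990.
The Pigouvian tax equals MEC at x*: 1.33 + 1.22×5.8990 = 8.5268.

tax = 8.53 per unit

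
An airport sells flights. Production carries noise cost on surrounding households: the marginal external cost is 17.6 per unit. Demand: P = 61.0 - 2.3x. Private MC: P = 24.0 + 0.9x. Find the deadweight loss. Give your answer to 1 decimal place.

DWL = 48.4

Market equilibrium (private): 24.0 + 0.9x = 61.0 - 2.3x → x_m = 11.5625.
Social marginal cost = private MC + MEC = 41.6 + 0.9x.
Set SMC = demand: 41.6 + 0.9x = 61.0 - 2.3x → x* = 6.0625.
The welfare-loss triangle has base |x_m − x*| and height MEC(x_m) (the vertical gap between SMC and demand is zero at x* and MEC at x_m).
DWL = ½ × 5.5000 × 17.6000 = 48.4000.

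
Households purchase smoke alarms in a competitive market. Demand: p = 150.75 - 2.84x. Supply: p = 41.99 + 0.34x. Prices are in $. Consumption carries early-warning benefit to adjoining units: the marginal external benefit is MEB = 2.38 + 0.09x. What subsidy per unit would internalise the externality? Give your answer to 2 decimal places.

Social marginal benefit = demand + MEB = 153.13 - 2.75x.
Set SMB = MC: 153.13 - 2.75x = 41.99 + 0.34x → x* = 35.9676.
The Pigouvian subsidy equals MEB at x*: 2.38 + 0.09×35.9676 = 5.6171.

subsidy = $5.62 per unit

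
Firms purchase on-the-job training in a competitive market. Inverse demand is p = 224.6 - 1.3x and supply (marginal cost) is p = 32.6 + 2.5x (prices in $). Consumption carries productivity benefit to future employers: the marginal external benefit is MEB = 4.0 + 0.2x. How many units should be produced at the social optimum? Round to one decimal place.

x* = 54.4

Social marginal benefit = demand + MEB = 228.6 - 1.1x.
Set SMB = MC: 228.6 - 1.1x = 32.6 + 2.5x → x* = 54.4444.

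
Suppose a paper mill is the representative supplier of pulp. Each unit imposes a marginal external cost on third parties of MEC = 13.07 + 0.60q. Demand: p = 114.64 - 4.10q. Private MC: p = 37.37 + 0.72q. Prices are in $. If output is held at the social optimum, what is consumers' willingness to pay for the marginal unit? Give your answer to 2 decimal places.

P = $66.08

Social marginal cost = private MC + MEC = 50.44 + 1.32q.
Set SMC = demand: 50.44 + 1.32q = 114.64 - 4.10q → q* = 11.8450.
Consumer price on the demand curve at q*: 114.64 − 4.10×11.8450 = 66.0755.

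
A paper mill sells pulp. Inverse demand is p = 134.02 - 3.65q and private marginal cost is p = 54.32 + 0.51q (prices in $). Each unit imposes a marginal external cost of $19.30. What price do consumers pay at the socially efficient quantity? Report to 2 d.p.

Social marginal cost = private MC + MEC = 73.62 + 0.51q.
Set SMC = demand: 73.62 + 0.51q = 134.02 - 3.65q → q* = 14.5192.
Consumer price on the demand curve at q*: 134.02 − 3.65×14.5192 = 81.0249.

P = $81.02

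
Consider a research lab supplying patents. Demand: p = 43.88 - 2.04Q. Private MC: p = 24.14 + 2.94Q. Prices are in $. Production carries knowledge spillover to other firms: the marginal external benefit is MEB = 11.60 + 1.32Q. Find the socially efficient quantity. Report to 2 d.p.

Social marginal cost = private MC − MEB = 12.54 + 1.62Q.
Set SMC = demand: 12.54 + 1.62Q = 43.88 - 2.04Q → Q* = 8.5628.

Q* = 8.56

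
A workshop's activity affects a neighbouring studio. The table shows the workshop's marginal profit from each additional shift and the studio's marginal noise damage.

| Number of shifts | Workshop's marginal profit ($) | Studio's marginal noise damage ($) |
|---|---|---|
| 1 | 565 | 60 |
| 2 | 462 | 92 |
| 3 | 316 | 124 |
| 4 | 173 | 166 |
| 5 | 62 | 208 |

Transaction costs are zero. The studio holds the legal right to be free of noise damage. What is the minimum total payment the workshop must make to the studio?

Efficient level: marginal profit ≥ marginal noise damage through level 4, so k* = 4.
With the studio holding the right, the workshop must at least compensate total damage at k*: 60 + 92 + 124 + 166 = 442.

$442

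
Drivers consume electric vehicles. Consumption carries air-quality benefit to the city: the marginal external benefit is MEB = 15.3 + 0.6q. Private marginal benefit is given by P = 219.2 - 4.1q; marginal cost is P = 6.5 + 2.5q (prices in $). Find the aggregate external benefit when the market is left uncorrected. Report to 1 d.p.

Market equilibrium (private): 6.5 + 2.5q = 219.2 - 4.1q → q_m = 32.2273.
Total external benefit = ∫₀^{q_m} (15.3 + 0.6q) dq = 15.3×32.2273 + ½×0.6×32.2273² = 804.6573.

$804.7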